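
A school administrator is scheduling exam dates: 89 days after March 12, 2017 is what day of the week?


Start: 2017-03-12 (Sunday)
Step 1 - find target date: add 89 days
  2017-03-12 + 89 days = 2017-06-09
Step 2 - day of week:
  89 mod 7 = 5
  Sunday + 5 days -> Friday
Result: Friday (2017-06-09)

Friday


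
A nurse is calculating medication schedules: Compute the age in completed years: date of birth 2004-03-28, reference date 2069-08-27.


Birth: 2004-03-28
Reference: 2069-08-27
Year difference: 2069 - 2004 = 65
Has birthday (03-28) occurred by 08-27? Yes
Age in full years: 65

65


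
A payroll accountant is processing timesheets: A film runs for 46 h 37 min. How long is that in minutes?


Hours: 46
Minutes: 37
Convert hours to minutes: 46 x 60 = 2760
Add remaining minutes: 2760 + 37 = 2797

2797


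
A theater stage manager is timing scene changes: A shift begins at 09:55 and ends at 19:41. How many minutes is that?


Start time: 09:55 = 595 minutes from midnight
End time: 19:41 = 1181 minutes from midnight
Difference: 1181 - 595 = 586 minutes
That is 9 hours and 46 minutes

586


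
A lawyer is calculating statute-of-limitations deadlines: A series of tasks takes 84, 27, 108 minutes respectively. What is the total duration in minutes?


Durations: 84, 27, 108
Running sum: 84
+ 27 = 111
+ 108 = 219
Total duration: 219 minutes
That is 3 hours and 39 minutes

219


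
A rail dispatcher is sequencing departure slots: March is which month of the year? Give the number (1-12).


Calendar month order:
2. February
3. March <--
4. April
March is month number 3

3


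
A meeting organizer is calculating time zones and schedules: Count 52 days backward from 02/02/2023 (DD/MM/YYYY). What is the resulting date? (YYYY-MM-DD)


Start: 2023-02-02
Subtracting 52 days
Days already passed in February: 2
After going back through February: 50 more days to subtract
January 2023: 31 days, 19 remaining
December 2022 has 31 days, need 19
Result: 2022-12-12

2022-12-12


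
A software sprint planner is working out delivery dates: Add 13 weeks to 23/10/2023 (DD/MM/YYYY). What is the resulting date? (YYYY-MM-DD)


Start: 2023-10-23
Weeks to add: 13
Convert to days: 13 x 7 = 91 days
Add 91 days to 2023-10-23
Result: 2024-01-22

2024-01-22


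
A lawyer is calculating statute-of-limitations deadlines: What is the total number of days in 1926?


Year: 1926
Check leap year rules:
Divisible by 4? No
1926 is not a leap year
Days: 365

365


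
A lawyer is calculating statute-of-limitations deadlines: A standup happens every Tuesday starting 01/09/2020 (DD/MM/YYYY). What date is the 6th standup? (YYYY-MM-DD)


First occurrence: 2020-09-01 (occurrence 1)
Each occurrence is 7 days after the previous.
Occurrence 6 is 5 weeks after the first.
5 weeks = 35 days
2020-09-01 + 35 days = 2020-10-06

2020-10-06


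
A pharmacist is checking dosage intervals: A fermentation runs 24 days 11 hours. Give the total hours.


Days: 24
Extra hours: 11
Hours per day: 24
Days to hours: 24 x 24 = 576
Total: 576 + 11 = 587

587


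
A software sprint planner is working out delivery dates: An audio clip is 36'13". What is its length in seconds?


Minutes: 36
Seconds: 13
Convert minutes to seconds: 36 x 60 = 2160
Add remaining seconds: 2160 + 13 = 2173

2173


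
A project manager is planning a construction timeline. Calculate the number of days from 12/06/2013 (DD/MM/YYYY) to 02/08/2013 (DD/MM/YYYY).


Start date: 2013-06-12
End date: 2013-08-02
Jun 2013: +19 days
Jul 2013: +31 days
Aug 2013: +1 days
Total: 51 days

51


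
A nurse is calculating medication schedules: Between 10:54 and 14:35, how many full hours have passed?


Start: 10:54
End: 14:35
Hour difference: 14 - 10 = 4 hours
Minute difference: 35 - 54 = -19 minutes
Total minutes: 221
Complete hours: 221 / 60 = 3 (remainder 41)

3


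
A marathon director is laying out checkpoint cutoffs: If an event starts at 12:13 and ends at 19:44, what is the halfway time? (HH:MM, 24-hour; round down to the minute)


Start time: 12:13 = 733 minutes from midnight
End time: 19:44 = 1184 minutes from midnight
Sum: 733 + 1184 = 1917
Midpoint: 1917 / 2 = 958 minutes
Convert: 958 / 60 = 15 hours, 58 minutes
Result: 15:58

15:58


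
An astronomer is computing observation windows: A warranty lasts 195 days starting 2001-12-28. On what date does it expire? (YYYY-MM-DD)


Start: 2001-12-28
Adding 195 days
Days remaining in December: 3
After December: 192 days still to add
January 2002: 31 days, 161 remaining
February 2002: 28 days, 133 remaining
March 2002: 31 days, 102 remaining
April 2002: 30 days, 72 remaining
Result: 2002-07-11

2002-07-11


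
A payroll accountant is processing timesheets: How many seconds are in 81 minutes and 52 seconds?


Minutes: 81
Extra seconds: 52
Seconds per minute: 60
Minutes to seconds: 81 x 60 = 4860
Total: 4860 + 52 = 4912

4912


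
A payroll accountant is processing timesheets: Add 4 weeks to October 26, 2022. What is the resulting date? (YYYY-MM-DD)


Start: 2022-10-26
Weeks to add: 4
Convert to days: 4 x 7 = 28 days
Add 28 days to 2022-10-26
Result: 2022-11-23

2022-11-23


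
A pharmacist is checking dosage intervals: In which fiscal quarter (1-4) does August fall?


Month: August (month 8)
Q1: January-March (months 1-3)
Q2: April-June (months 4-6)
Q3: July-September (months 7-9)
Q4: October-December (months 10-12)
Month 8 falls in Q3

3


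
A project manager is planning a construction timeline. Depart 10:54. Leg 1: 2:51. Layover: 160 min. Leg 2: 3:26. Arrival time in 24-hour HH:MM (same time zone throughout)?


Depart: 10:54
Leg 1: +171 min -> 13:45
Layover: +160 min -> 16:25
Leg 2: +206 min -> 19:51
Total travel: 537 minutes = 8h 57m
Arrival: 19:51

19:51


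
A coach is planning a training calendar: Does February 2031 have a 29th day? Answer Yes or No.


Year: 2031
Divisible by 4? 2031 / 4 = 507.75 -> No
Not divisible by 4, so NOT a leap year

No


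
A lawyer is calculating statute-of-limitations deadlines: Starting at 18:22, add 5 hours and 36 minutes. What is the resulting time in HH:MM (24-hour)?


Start time: 18:22
Adding: 5 hours 36 minutes
Minutes: 22 + 36 = 58
Hours: 18 + 5 + 0 = 23
Result: 23:58

23:58


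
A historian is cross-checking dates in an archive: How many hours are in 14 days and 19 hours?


Days: 14
Extra hours: 19
Hours per day: 24
Days to hours: 14 x 24 = 336
Total: 336 + 19 = 355

355


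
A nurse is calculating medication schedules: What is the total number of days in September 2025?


Month: September
Year: 2025
September is a 30-day month
Total: 30 days

30


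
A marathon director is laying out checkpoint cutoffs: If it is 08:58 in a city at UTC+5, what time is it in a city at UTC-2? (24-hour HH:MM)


Local time: 08:58 at UTC+5 (offset 5h)
Target zone: UTC-2 (offset -2h)
Difference: -2 - (5) = -7 hours
Calculation: 8 + (-7) = 1
Result: 01:58

01:58


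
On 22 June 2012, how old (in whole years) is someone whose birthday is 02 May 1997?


Birth: 1997-05-02
Reference: 2012-06-22
Year difference: 2012 - 1997 = 15
Has birthday (05-02) occurred by 06-22? Yes
Age in full years: 15

15


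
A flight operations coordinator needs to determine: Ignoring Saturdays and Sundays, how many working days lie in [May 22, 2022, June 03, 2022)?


Start: 2022-05-22 (Sunday)
End (exclusive): 2022-06-03 (Friday)
Total calendar days: 12
Full weeks: 12 // 7 = 1 -> 5 weekdays
Remaining 5 days starting on Sunday:
  Sun(-), Mon(w), Tue(w), Wed(w), Thu(w) -> 4 weekdays
Total business days: 5 + 4 = 9

9


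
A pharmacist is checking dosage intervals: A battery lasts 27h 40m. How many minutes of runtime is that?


Hours: 27
Extra minutes: 40
Minutes per hour: 60
Hours to minutes: 27 x 60 = 1620
Total: 1620 + 40 = 1660

1660


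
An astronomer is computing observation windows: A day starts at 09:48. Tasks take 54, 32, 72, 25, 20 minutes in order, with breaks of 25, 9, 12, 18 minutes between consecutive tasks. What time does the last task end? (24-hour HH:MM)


Start: 09:48 = 588 min from midnight
  after task 1 (54 min): 10:42
  after break (25 min): 11:07
  after task 2 (32 min): 11:39
  after break (9 min): 11:48
  after task 3 (72 min): 13:00
  after break (12 min): 13:12
  after task 4 (25 min): 13:37
  after break (18 min): 13:55
  after task 5 (20 min): 14:15
Total elapsed: 267 minutes
End time: 14:15

14:15


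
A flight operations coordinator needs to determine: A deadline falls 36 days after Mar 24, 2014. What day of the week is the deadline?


Start: 2014-03-24 (Monday)
Step 1 - find target date: add 36 days
  2014-03-24 + 36 days = 2014-04-29
Step 2 - day of week:
  36 mod 7 = 1
  Monday + 1 days -> Tuesday
Result: Tuesday (2014-04-29)

Tuesday


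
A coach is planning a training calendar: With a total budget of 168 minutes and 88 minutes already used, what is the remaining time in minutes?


Total budget: 168 minutes
Time used: 88 minutes
Remaining: 168 - 88 = 80 minutes
Percent used: 52.4%
Percent remaining: 47.6%

80


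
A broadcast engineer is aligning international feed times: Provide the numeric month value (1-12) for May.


Calendar month order:
4. April
5. May <--
6. June
May is month number 5

5


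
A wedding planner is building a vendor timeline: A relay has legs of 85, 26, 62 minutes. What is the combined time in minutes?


Durations: 85, 26, 62
Running sum: 85
+ 26 = 111
+ 62 = 173
Total duration: 173 minutes
That is 2 hours and 53 minutes

173


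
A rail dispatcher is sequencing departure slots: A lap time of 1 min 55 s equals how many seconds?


Minutes: 1
Seconds: 55
Convert minutes to seconds: 1 x 60 = 60
Add remaining seconds: 60 + 55 = 115

115


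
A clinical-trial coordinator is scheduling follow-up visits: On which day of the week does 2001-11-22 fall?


Date: 2001-11-22
January 1, 2001 is a Monday
Day of year: 326
Offset from Jan 1: 325 days
325 mod 7 = 3
Result: Thursday

Thursday


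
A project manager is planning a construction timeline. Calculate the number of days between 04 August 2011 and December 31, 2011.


Start: August 04, 2011
End: December 31, 2011
Days left in August: 27
September: 30
October: 31
November: 30
December: 31
Sum of remaining months: 122
Total: 27 + 122 = 149

149


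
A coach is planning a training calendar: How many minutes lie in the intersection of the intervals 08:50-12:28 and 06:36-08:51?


Interval A: [530, 748] minutes from midnight
Interval B: [396, 531] minutes from midnight
Overlap start = max(530, 396) = 530
Overlap end = min(748, 531) = 531
Overlap = 531 - 530 = 1 minutes

1


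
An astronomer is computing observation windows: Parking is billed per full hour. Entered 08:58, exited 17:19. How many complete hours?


Start: 08:58
End: 17:19
Hour difference: 17 - 8 = 9 hours
Minute difference: 19 - 58 = -39 minutes
Total minutes: 501
Complete hours: 501 / 60 = 8 (remainder 21)

8


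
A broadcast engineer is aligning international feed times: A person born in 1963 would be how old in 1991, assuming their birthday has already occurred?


Birth year: 1963
Current year: 1991
Age = current year - birth year
Age = 1991 - 1963 = 28

28


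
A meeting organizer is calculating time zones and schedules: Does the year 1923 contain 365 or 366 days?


Year: 1923
Check leap year rules:
Divisible by 4? No
1923 is not a leap year
Days: 365

365


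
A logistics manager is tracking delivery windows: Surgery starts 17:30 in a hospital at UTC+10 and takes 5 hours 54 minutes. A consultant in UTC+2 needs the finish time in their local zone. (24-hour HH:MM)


Start: 17:30 in UTC+10
Step 1 - add duration:
  minutes: 30 + 54 = 84 (carry 1h)
  hours: 17 + 5 + 1 = 23
  end in UTC+10: 23:24
Step 2 - convert UTC+10 -> UTC+2:
  offset difference: 2 - (10) = -8 hours
  23 + (-8) = 15 -> mod 24 = 15
Result: 15:24 in UTC+2

15:24


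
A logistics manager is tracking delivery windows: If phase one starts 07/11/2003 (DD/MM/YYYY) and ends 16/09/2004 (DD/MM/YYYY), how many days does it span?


Start date: 2003-11-07
End date: 2004-09-16
Nov 2003: +24 days
Dec 2003: +31 days
Jan 2004: +31 days
... (8 more months)
Total: 314 days

314


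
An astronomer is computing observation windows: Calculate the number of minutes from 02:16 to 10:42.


Start time: 02:16 = 136 minutes from midnight
End time: 10:42 = 642 minutes from midnight
Difference: 642 - 136 = 506 minutes
That is 8 hours and 26 minutes

506


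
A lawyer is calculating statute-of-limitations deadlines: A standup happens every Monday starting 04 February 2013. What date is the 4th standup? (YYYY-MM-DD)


First occurrence: 2013-02-04 (occurrence 1)
Each occurrence is 7 days after the previous.
Occurrence 4 is 3 weeks after the first.
3 weeks = 21 days
2013-02-04 + 21 days = 2013-02-25

2013-02-25


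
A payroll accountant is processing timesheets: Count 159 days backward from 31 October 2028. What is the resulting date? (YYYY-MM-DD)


Start: 2028-10-31
Subtracting 159 days
Days already passed in October: 31
After going back through October: 128 more days to subtract
September 2028: 30 days, 98 remaining
August 2028: 31 days, 67 remaining
July 2028: 31 days, 36 remaining
June 2028: 30 days, 6 remaining
Result: 2028-05-25

2028-05-25


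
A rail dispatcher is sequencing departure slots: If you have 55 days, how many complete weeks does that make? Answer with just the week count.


Total days: 55
Days per week: 7
Division: 55 / 7 = 7 remainder 6
Complete weeks: 7
Remaining days: 6

7


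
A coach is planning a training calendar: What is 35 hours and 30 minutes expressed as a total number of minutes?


Hours: 35
Minutes: 30
Convert hours to minutes: 35 x 60 = 2100
Add remaining minutes: 2100 + 30 = 2130

2130


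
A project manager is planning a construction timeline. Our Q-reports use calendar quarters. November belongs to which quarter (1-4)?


Month: November (month 11)
Q1: January-March (months 1-3)
Q2: April-June (months 4-6)
Q3: July-September (months 7-9)
Q4: October-December (months 10-12)
Month 11 falls in Q4

4


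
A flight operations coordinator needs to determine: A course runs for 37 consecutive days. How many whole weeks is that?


Total days: 37
Days per week: 7
Division: 37 / 7 = 5 remainder 2
Complete weeks: 5
Remaining days: 2

5


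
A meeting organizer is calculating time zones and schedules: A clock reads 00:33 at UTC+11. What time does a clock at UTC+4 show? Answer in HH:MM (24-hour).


Local time: 00:33 at UTC+11 (offset 11h)
Target zone: UTC+4 (offset 4h)
Difference: 4 - (11) = -7 hours
Calculation: 0 + (-7) = -7
Wraparound: (-7) mod 24 = 17
Result: 17:33

17:33


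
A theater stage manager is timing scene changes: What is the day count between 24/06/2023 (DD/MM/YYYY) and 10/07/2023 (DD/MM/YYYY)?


Start date: 2023-06-24
End date: 2023-07-10
Jun 2023: +7 days
Jul 2023: +9 days
Total: 16 days

16


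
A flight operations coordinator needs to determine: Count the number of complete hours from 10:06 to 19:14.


Start: 10:06
End: 19:14
Hour difference: 19 - 10 = 9 hours
Minute difference: 14 - 6 = 8 minutes
Total minutes: 548
Complete hours: 548 / 60 = 9 (remainder 8)

9


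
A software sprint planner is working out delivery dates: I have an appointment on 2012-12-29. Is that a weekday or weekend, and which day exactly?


Date: 2012-12-29
January 1, 2012 is a Sunday
Day of year: 364
Offset from Jan 1: 363 days
363 mod 7 = 6
Result: Saturday

Saturday


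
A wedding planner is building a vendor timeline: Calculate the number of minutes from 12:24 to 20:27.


Start time: 12:24 = 744 minutes from midnight
End time: 20:27 = 1227 minutes from midnight
Difference: 1227 - 744 = 483 minutes
That is 8 hours and 3 minutes

483


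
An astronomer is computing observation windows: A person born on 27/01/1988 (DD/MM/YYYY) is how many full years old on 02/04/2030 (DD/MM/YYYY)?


Birth: 1988-01-27
Reference: 2030-04-02
Year difference: 2030 - 1988 = 42
Has birthday (01-27) occurred by 04-02? Yes
Age in full years: 42

42


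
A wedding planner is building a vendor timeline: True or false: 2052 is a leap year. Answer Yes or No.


Year: 2052
Divisible by 4? 2052 / 4 = 513.0 -> Yes
Divisible by 100? 2052 / 100 = 20.52 -> No
Divisible by 4 but not 100, so it IS a leap year

Yes


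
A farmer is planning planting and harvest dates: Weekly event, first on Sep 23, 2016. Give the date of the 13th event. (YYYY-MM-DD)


First occurrence: 2016-09-23 (occurrence 1)
Each occurrence is 7 days after the previous.
Occurrence 13 is 12 weeks after the first.
12 weeks = 84 days
2016-09-23 + 84 days = 2016-12-16

2016-12-16


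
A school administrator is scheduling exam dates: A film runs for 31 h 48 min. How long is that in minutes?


Hours: 31
Minutes: 48
Convert hours to minutes: 31 x 60 = 1860
Add remaining minutes: 1860 + 48 = 1908

1908


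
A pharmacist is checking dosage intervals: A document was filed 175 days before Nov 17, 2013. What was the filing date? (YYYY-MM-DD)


Start: 2013-11-17
Subtracting 175 days
Days already passed in November: 17
After going back through November: 158 more days to subtract
October 2013: 31 days, 127 remaining
September 2013: 30 days, 97 remaining
August 2013: 31 days, 66 remaining
July 2013: 31 days, 35 remaining
Result: 2013-05-26

2013-05-26


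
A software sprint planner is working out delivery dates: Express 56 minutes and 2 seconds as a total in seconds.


Minutes: 56
Seconds: 2
Convert minutes to seconds: 56 x 60 = 3360
Add remaining seconds: 3360 + 2 = 3362

3362


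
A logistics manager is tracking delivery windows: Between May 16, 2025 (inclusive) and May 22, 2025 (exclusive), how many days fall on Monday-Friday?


Start: 2025-05-16 (Friday)
End (exclusive): 2025-05-22 (Thursday)
Total calendar days: 6
Full weeks: 6 // 7 = 0 -> 0 weekdays
Remaining 6 days starting on Friday:
  Fri(w), Sat(-), Sun(-), Mon(w), Tue(w), Wed(w) -> 4 weekdays
Total business days: 0 + 4 = 4

4


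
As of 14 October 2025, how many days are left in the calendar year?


Start: October 14, 2025
End: December 31, 2025
Days left in October: 17
November: 30
December: 31
Sum of remaining months: 61
Total: 17 + 61 = 78

78


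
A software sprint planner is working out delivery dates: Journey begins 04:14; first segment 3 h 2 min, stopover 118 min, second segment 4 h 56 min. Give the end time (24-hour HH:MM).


Depart: 04:14
Leg 1: +182 min -> 07:16
Layover: +118 min -> 09:14
Leg 2: +296 min -> 14:10
Total travel: 596 minutes = 9h 56m
Arrival: 14:10

14:10


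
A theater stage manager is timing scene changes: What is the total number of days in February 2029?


Month: February
Year: 2029
2029 is not a leap year
February has 28 days
Total: 28 days

28


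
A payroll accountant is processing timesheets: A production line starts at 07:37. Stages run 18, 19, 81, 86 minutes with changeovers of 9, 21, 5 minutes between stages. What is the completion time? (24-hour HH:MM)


Start: 07:37 = 457 min from midnight
  after task 1 (18 min): 07:55
  after break (9 min): 08:04
  after task 2 (19 min): 08:23
  after break (21 min): 08:44
  after task 3 (81 min): 10:05
  after break (5 min): 10:10
  after task 4 (86 min): 11:36
Total elapsed: 239 minutes
End time: 11:36

11:36


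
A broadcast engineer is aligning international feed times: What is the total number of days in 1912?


Year: 1912
Check leap year rules:
Divisible by 4? Yes
Divisible by 100? No
1912 is a leap year
Days: 366

366


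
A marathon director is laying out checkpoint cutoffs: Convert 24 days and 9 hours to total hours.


Days: 24
Extra hours: 9
Hours per day: 24
Days to hours: 24 x 24 = 576
Total: 576 + 9 = 585

585


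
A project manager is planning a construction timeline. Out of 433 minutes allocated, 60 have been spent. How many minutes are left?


Total budget: 433 minutes
Time used: 60 minutes
Remaining: 433 - 60 = 373 minutes
Percent used: 13.9%
Percent remaining: 86.1%

373


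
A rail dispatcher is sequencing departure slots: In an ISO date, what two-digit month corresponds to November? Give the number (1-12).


Calendar month order:
10. October
11. November <--
12. December
November is month number 11

11


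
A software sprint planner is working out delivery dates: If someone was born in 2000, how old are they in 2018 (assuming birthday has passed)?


Birth year: 2000
Current year: 2018
Age = current year - birth year
Age = 2018 - 2000 = 18

18


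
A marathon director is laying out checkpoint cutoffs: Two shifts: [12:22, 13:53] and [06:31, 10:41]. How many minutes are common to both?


Interval A: [742, 833] minutes from midnight
Interval B: [391, 641] minutes from midnight
Overlap start = max(742, 391) = 742
Overlap end = min(833, 641) = 641
End <= start, so the intervals do not overlap: 0 minutes

0


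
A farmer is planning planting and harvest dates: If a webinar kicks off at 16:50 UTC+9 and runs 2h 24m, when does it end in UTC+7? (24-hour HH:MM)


Start: 16:50 in UTC+9
Step 1 - add duration:
  minutes: 50 + 24 = 74 (carry 1h)
  hours: 16 + 2 + 1 = 19
  end in UTC+9: 19:14
Step 2 - convert UTC+9 -> UTC+7:
  offset difference: 7 - (9) = -2 hours
  19 + (-2) = 17 -> mod 24 = 17
Result: 17:14 in UTC+7

17:14


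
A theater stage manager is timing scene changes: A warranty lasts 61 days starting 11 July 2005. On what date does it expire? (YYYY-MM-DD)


Start: 2005-07-11
Adding 61 days
Days remaining in July: 20
After July: 41 days still to add
August 2005: 31 days, 10 remaining
September 2005 has 30 days, need 10
Result: 2005-09-10

2005-09-10


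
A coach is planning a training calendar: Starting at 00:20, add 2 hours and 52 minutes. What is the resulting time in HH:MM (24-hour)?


Start time: 00:20
Adding: 2 hours 52 minutes
Minutes: 20 + 52 = 72
Minute overflow: 72 >= 60, so carry 1 hour, minutes = 12
Hours: 0 + 2 + 1 = 3
Result: 03:12

03:12


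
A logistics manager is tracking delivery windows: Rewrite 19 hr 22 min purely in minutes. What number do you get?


Hours: 19
Extra minutes: 22
Minutes per hour: 60
Hours to minutes: 19 x 60 = 1140
Total: 1140 + 22 = 1162

1162


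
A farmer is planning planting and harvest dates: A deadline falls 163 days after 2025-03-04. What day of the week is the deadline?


Start: 2025-03-04 (Tuesday)
Step 1 - find target date: add 163 days
  2025-03-04 + 163 days = 2025-08-14
Step 2 - day of week:
  163 mod 7 = 2
  Tuesday + 2 days -> Thursday
Result: Thursday (2025-08-14)

Thursday


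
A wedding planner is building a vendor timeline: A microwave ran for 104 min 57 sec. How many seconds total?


Minutes: 104
Extra seconds: 57
Seconds per minute: 60
Minutes to seconds: 104 x 60 = 6240
Total: 6240 + 57 = 6297

6297


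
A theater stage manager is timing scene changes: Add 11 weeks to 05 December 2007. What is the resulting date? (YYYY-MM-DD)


Start: 2007-12-05
Weeks to add: 11
Convert to days: 11 x 7 = 77 days
Add 77 days to 2007-12-05
Result: 2008-02-20

2008-02-20


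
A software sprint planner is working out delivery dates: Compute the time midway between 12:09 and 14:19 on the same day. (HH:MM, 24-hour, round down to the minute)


Start time: 12:09 = 729 minutes from midnight
End time: 14:19 = 859 minutes from midnight
Sum: 729 + 859 = 1588
Midpoint: 1588 / 2 = 794 minutes
Convert: 794 / 60 = 13 hours, 14 minutes
Result: 13:14

13:14


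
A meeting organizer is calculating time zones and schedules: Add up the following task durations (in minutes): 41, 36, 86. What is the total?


Durations: 41, 36, 86
Running sum: 41
+ 36 = 77
+ 86 = 163
Total duration: 163 minutes
That is 2 hours and 43 minutes

163


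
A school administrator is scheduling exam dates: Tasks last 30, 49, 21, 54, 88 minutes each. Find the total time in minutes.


Durations: 30, 49, 21, 54, 88
Running sum: 30
+ 49 = 79
+ 21 = 100
+ 54 = 154
+ 88 = 242
Total duration: 242 minutes
That is 4 hours and 2 minutes

242


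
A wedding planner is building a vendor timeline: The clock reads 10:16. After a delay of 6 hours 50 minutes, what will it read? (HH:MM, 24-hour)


Start time: 10:16
Adding: 6 hours 50 minutes
Minutes: 16 + 50 = 66
Minute overflow: 66 >= 60, so carry 1 hour, minutes = 6
Hours: 10 + 6 + 1 = 17
Result: 17:06

17:06


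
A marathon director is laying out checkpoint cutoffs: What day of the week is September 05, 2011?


Date: 2011-09-05
January 1, 2011 is a Saturday
Day of year: 248
Offset from Jan 1: 247 days
247 mod 7 = 2
Result: Monday

Monday


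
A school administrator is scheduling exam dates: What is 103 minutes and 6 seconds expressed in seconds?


Minutes: 103
Extra seconds: 6
Seconds per minute: 60
Minutes to seconds: 103 x 60 = 6180
Total: 6180 + 6 = 6186

6186


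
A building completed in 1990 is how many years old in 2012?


Birth year: 1990
Current year: 2012
Age = current year - birth year
Age = 2012 - 1990 = 22

22


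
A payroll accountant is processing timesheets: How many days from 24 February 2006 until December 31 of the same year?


Start: February 24, 2006
End: December 31, 2006
Days left in February: 4
March: 31
April: 30
May: 31
June: 30
... plus remaining months
Sum of remaining months: 306
Total: 4 + 306 = 310

310


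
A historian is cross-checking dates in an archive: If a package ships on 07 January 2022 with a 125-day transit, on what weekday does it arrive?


Start: 2022-01-07 (Friday)
Step 1 - find target date: add 125 days
  2022-01-07 + 125 days = 2022-05-12
Step 2 - day of week:
  125 mod 7 = 6
  Friday + 6 days -> Thursday
Result: Thursday (2022-05-12)

Thursday


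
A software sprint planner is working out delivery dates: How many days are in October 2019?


Month: October
Year: 2019
October is a 31-day month
Total: 31 days

31


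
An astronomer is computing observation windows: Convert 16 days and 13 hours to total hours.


Days: 16
Extra hours: 13
Hours per day: 24
Days to hours: 16 x 24 = 384
Total: 384 + 13 = 397

397


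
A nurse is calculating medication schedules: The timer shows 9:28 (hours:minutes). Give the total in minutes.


Hours: 9
Minutes: 28
Convert hours to minutes: 9 x 60 = 540
Add remaining minutes: 540 + 28 = 568

568


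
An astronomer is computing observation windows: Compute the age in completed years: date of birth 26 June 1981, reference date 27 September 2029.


Birth: 1981-06-26
Reference: 2029-09-27
Year difference: 2029 - 1981 = 48
Has birthday (06-26) occurred by 09-27? Yes
Age in full years: 48

48


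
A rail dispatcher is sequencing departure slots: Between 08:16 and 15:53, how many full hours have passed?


Start: 08:16
End: 15:53
Hour difference: 15 - 8 = 7 hours
Minute difference: 53 - 16 = 37 minutes
Total minutes: 457
Complete hours: 457 / 60 = 7 (remainder 37)

7


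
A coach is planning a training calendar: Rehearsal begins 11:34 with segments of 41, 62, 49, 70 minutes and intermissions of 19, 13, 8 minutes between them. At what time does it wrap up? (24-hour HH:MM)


Start: 11:34 = 694 min from midnight
  after task 1 (41 min): 12:15
  after break (19 min): 12:34
  after task 2 (62 min): 13:36
  after break (13 min): 13:49
  after task 3 (49 min): 14:38
  after break (8 min): 14:46
  after task 4 (70 min): 15:56
Total elapsed: 262 minutes
End time: 15:56

15:56


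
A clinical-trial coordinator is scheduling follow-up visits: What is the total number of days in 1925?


Year: 1925
Check leap year rules:
Divisible by 4? No
1925 is not a leap year
Days: 365

365


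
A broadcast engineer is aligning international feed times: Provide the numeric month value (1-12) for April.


Calendar month order:
3. March
4. April <--
5. May
April is month number 4

4


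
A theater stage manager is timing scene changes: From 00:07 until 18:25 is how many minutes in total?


Start time: 00:07 = 7 minutes from midnight
End time: 18:25 = 1105 minutes from midnight
Difference: 1105 - 7 = 1098 minutes
That is 18 hours and 18 minutes

1098


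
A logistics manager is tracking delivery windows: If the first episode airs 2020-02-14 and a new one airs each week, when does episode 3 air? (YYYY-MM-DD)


First occurrence: 2020-02-14 (occurrence 1)
Each occurrence is 7 days after the previous.
Occurrence 3 is 2 weeks after the first.
2 weeks = 14 days
2020-02-14 + 14 days = 2020-02-28

2020-02-28


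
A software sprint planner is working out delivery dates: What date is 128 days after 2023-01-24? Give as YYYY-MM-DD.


Start: 2023-01-24
Adding 128 days
Days remaining in January: 7
After January: 121 days still to add
February 2023: 28 days, 93 remaining
March 2023: 31 days, 62 remaining
April 2023: 30 days, 32 remaining
May 2023: 31 days, 1 remaining
Result: 2023-06-01

2023-06-01


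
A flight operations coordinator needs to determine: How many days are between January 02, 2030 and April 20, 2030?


Start date: 2030-01-02
End date: 2030-04-20
Jan 2030: +30 days
Feb 2030: +28 days
Mar 2030: +31 days
Apr 2030: +19 days
Total: 108 days

108


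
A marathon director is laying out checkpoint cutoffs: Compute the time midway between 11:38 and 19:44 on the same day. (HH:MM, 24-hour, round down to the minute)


Start time: 11:38 = 698 minutes from midnight
End time: 19:44 = 1184 minutes from midnight
Sum: 698 + 1184 = 1882
Midpoint: 1882 / 2 = 941 minutes
Convert: 941 / 60 = 15 hours, 41 minutes
Result: 15:41

15:41


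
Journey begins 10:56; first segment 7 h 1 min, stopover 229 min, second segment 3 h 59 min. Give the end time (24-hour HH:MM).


Depart: 10:56
Leg 1: +421 min -> 17:57
Layover: +229 min -> 21:46
Leg 2: +239 min -> 01:45
Total travel: 889 minutes = 14h 49m
Arrival: 01:45

01:45


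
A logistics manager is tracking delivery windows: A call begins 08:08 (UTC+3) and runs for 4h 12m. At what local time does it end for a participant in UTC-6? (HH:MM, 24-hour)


Start: 08:08 in UTC+3
Step 1 - add duration:
  minutes: 8 + 12 = 20
  hours: 8 + 4 + 0 = 12
  end in UTC+3: 12:20
Step 2 - convert UTC+3 -> UTC-6:
  offset difference: -6 - (3) = -9 hours
  12 + (-9) = 3 -> mod 24 = 3
Result: 03:20 in UTC-6

03:20


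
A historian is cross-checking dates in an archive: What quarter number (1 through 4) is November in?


Month: November (month 11)
Q1: January-March (months 1-3)
Q2: April-June (months 4-6)
Q3: July-September (months 7-9)
Q4: October-December (months 10-12)
Month 11 falls in Q4

4


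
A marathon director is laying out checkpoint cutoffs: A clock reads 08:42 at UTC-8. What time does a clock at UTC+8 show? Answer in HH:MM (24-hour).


Local time: 08:42 at UTC-8 (offset -8h)
Target zone: UTC+8 (offset 8h)
Difference: 8 - (-8) = 16 hours
Calculation: 8 + (16) = 24
Wraparound: (24) mod 24 = 0
Result: 00:42

00:42


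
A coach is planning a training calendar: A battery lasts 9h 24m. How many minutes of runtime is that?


Hours: 9
Extra minutes: 24
Minutes per hour: 60
Hours to minutes: 9 x 60 = 540
Total: 540 + 24 = 564

564


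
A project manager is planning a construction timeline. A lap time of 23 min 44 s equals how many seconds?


Minutes: 23
Seconds: 44
Convert minutes to seconds: 23 x 60 = 1380
Add remaining seconds: 1380 + 44 = 1424

1424


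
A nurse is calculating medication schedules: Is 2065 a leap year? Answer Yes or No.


Year: 2065
Divisible by 4? 2065 / 4 = 516.25 -> No
Not divisible by 4, so NOT a leap year

No


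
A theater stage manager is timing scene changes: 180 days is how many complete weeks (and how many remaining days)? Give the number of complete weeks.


Total days: 180
Days per week: 7
Division: 180 / 7 = 25 remainder 5
Complete weeks: 25
Remaining days: 5

25


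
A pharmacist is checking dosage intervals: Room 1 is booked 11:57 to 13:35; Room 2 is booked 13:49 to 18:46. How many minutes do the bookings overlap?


Interval A: [717, 815] minutes from midnight
Interval B: [829, 1126] minutes from midnight
Overlap start = max(717, 829) = 829
Overlap end = min(815, 1126) = 815
End <= start, so the intervals do not overlap: 0 minutes

0


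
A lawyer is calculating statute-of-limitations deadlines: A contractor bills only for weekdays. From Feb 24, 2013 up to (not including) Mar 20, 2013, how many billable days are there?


Start: 2013-02-24 (Sunday)
End (exclusive): 2013-03-20 (Wednesday)
Total calendar days: 24
Full weeks: 24 // 7 = 3 -> 15 weekdays
Remaining 3 days starting on Sunday:
  Sun(-), Mon(w), Tue(w) -> 2 weekdays
Total business days: 15 + 2 = 17

17


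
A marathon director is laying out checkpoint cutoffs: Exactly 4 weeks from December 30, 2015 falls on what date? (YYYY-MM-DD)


Start: 2015-12-30
Weeks to add: 4
Convert to days: 4 x 7 = 28 days
Add 28 days to 2015-12-30
Result: 2016-01-27

2016-01-27


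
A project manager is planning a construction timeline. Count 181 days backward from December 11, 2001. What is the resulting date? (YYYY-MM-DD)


Start: 2001-12-11
Subtracting 181 days
Days already passed in December: 11
After going back through December: 170 more days to subtract
November 2001: 30 days, 140 remaining
October 2001: 31 days, 109 remaining
September 2001: 30 days, 79 remaining
August 2001: 31 days, 48 remaining
Result: 2001-06-13

2001-06-13


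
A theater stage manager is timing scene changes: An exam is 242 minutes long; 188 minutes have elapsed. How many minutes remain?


Total budget: 242 minutes
Time used: 188 minutes
Remaining: 242 - 188 = 54 minutes
Percent used: 77.7%
Percent remaining: 22.3%

54


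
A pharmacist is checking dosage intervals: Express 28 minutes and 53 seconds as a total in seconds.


Minutes: 28
Seconds: 53
Convert minutes to seconds: 28 x 60 = 1680
Add remaining seconds: 1680 + 53 = 1733

1733


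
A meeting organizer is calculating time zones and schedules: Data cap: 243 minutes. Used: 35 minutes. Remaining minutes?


Total budget: 243 minutes
Time used: 35 minutes
Remaining: 243 - 35 = 208 minutes
Percent used: 14.4%
Percent remaining: 85.6%

208


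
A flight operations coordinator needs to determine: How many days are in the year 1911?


Year: 1911
Check leap year rules:
Divisible by 4? No
1911 is not a leap year
Days: 365

365


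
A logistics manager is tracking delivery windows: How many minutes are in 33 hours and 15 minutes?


Hours: 33
Extra minutes: 15
Minutes per hour: 60
Hours to minutes: 33 x 60 = 1980
Total: 1980 + 15 = 1995

1995


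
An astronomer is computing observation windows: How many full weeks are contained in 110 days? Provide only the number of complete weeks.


Total days: 110
Days per week: 7
Division: 110 / 7 = 15 remainder 5
Complete weeks: 15
Remaining days: 5

15


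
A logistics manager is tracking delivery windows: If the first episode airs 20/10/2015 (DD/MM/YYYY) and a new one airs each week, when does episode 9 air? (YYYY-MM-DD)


First occurrence: 2015-10-20 (occurrence 1)
Each occurrence is 7 days after the previous.
Occurrence 9 is 8 weeks after the first.
8 weeks = 56 days
2015-10-20 + 56 days = 2015-12-15

2015-12-15


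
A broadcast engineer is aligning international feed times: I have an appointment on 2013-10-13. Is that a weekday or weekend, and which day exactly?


Date: 2013-10-13
January 1, 2013 is a Tuesday
Day of year: 286
Offset from Jan 1: 285 days
285 mod 7 = 5
Result: Sunday

Sunday


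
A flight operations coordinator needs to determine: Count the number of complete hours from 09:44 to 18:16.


Start: 09:44
End: 18:16
Hour difference: 18 - 9 = 9 hours
Minute difference: 16 - 44 = -28 minutes
Total minutes: 512
Complete hours: 512 / 60 = 8 (remainder 32)

8


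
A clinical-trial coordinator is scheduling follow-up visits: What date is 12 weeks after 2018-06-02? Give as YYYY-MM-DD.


Start: 2018-06-02
Weeks to add: 12
Convert to days: 12 x 7 = 84 days
Add 84 days to 2018-06-02
Result: 2018-08-25

2018-08-25


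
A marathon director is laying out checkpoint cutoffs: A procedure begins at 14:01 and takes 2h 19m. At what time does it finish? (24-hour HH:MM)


Start time: 14:01
Adding: 2 hours 19 minutes
Minutes: 1 + 19 = 20
Hours: 14 + 2 + 0 = 16
Result: 16:20

16:20


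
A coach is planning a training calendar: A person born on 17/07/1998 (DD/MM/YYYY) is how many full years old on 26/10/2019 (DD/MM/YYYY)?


Birth: 1998-07-17
Reference: 2019-10-26
Year difference: 2019 - 1998 = 21
Has birthday (07-17) occurred by 10-26? Yes
Age in full years: 21

21


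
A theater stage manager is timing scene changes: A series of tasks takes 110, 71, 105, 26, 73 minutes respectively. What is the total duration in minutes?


Durations: 110, 71, 105, 26, 73
Running sum: 110
+ 71 = 181
+ 105 = 286
+ 26 = 312
+ 73 = 385
Total duration: 385 minutes
That is 6 hours and 25 minutes

385


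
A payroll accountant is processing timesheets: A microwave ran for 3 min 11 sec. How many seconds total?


Minutes: 3
Extra seconds: 11
Seconds per minute: 60
Minutes to seconds: 3 x 60 = 180
Total: 180 + 11 = 191

191


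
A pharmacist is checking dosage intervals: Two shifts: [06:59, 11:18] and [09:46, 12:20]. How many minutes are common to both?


Interval A: [419, 678] minutes from midnight
Interval B: [586, 740] minutes from midnight
Overlap start = max(419, 586) = 586
Overlap end = min(678, 740) = 678
Overlap = 678 - 586 = 92 minutes

92


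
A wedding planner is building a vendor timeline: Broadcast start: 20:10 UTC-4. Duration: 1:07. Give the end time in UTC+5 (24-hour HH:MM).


Start: 20:10 in UTC-4
Step 1 - add duration:
  minutes: 10 + 7 = 17
  hours: 20 + 1 + 0 = 21
  end in UTC-4: 21:17
Step 2 - convert UTC-4 -> UTC+5:
  offset difference: 5 - (-4) = 9 hours
  21 + (9) = 30 -> mod 24 = 6
Result: 06:17 in UTC+5

06:17


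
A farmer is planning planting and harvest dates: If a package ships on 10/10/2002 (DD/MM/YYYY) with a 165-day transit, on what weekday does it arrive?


Start: 2002-10-10 (Thursday)
Step 1 - find target date: add 165 days
  2002-10-10 + 165 days = 2003-03-24
Step 2 - day of week:
  165 mod 7 = 4
  Thursday + 4 days -> Monday
Result: Monday (2003-03-24)

Monday


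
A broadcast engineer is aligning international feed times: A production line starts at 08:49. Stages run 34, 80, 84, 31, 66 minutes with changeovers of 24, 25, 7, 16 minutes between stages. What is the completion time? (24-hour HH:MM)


Start: 08:49 = 529 min from midnight
  after task 1 (34 min): 09:23
  after break (24 min): 09:47
  after task 2 (80 min): 11:07
  after break (25 min): 11:32
  after task 3 (84 min): 12:56
  after break (7 min): 13:03
  after task 4 (31 min): 13:34
  after break (16 min): 13:50
  after task 5 (66 min): 14:56
Total elapsed: 367 minutes
End time: 14:56

14:56


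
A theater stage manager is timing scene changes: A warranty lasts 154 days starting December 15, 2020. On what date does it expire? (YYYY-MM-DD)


Start: 2020-12-15
Adding 154 days
Days remaining in December: 16
After December: 138 days still to add
January 2021: 31 days, 107 remaining
February 2021: 28 days, 79 remaining
March 2021: 31 days, 48 remaining
April 2021: 30 days, 18 remaining
Result: 2021-05-18

2021-05-18


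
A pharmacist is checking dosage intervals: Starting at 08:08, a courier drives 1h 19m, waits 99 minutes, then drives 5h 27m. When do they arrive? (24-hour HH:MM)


Depart: 08:08
Leg 1: +79 min -> 09:27
Layover: +99 min -> 11:06
Leg 2: +327 min -> 16:33
Total travel: 505 minutes = 8h 25m
Arrival: 16:33

16:33


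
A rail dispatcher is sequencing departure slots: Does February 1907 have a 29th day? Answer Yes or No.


Year: 1907
Divisible by 4? 1907 / 4 = 476.75 -> No
Not divisible by 4, so NOT a leap year

No


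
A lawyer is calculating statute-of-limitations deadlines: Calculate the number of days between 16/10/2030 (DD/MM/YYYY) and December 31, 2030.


Start: October 16, 2030
End: December 31, 2030
Days left in October: 15
November: 30
December: 31
Sum of remaining months: 61
Total: 15 + 61 = 76

76
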